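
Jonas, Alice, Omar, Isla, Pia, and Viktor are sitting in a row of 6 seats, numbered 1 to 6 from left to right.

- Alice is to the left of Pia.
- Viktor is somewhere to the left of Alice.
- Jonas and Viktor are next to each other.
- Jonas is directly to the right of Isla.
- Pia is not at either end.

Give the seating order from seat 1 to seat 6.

Isla, Jonas, Viktor, Alice, Pia, Omar

From clue 1: Alice is in {1,2,3,4,5}.
From clues 1–2: Alice is in {2,3,4,5}.
From clues 1–3: Alice is in {3,4,5}.
From clues 1–4: Jonas is in {2,3}.
From clues 1–5: Isla → seat 1, Jonas → seat 2, Viktor → seat 3, Alice → seat 4, Pia → seat 5, Omar → seat 6.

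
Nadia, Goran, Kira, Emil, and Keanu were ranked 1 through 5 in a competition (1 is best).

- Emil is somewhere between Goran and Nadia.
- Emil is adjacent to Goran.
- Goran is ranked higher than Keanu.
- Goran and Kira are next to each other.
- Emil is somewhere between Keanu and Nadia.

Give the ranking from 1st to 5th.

From clue 1: Emil is in {2,3,4}.
From clues 1–3: Emil is in {2,3}.
From clues 1–4: Goran is in {2,3}.
From clues 1–5: Nadia → rank 1, Emil → rank 2, Goran → rank 3, Kira → rank 4, Keanu → rank 5.

Nadia, Emil, Goran, Kira, Keanu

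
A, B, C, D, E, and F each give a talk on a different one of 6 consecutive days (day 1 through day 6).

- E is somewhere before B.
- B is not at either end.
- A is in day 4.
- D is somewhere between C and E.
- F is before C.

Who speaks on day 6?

C

With clue 1, E is ruled out for day 6.
With clues 1–2, B is ruled out for day 6.
With clues 1–3, A is ruled out for day 6.
With clues 1–4, D is ruled out for day 6.
With clues 1–5, F is ruled out for day 6.
So day 6 is C.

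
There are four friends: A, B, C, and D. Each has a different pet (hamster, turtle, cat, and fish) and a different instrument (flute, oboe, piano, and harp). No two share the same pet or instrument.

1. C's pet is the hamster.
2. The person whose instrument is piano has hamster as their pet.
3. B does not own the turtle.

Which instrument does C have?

With clues 1–2, flute, harp, and oboe are impossible for C's instrument.
That leaves piano.

piano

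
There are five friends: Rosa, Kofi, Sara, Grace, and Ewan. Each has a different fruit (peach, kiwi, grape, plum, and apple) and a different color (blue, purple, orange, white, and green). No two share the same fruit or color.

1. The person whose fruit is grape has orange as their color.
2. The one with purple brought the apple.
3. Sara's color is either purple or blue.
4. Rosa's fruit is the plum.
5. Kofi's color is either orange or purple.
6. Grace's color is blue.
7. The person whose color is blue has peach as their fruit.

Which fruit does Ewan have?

With clues 1–4, plum is impossible for Ewan's fruit.
With clues 1–6, apple and grape are impossible for Ewan's fruit.
With clues 1–7, peach is impossible for Ewan's fruit.
That leaves kiwi.

kiwi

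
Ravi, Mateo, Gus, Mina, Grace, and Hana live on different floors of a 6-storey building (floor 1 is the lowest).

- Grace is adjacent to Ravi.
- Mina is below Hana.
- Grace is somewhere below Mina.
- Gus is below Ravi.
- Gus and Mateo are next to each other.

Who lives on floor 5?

Mina

With clues 1–3, Grace and Ravi are ruled out for floor 5.
With clues 1–4, Gus is ruled out for floor 5.
With clues 1–5, Hana and Mateo are ruled out for floor 5.
So floor 5 is Mina.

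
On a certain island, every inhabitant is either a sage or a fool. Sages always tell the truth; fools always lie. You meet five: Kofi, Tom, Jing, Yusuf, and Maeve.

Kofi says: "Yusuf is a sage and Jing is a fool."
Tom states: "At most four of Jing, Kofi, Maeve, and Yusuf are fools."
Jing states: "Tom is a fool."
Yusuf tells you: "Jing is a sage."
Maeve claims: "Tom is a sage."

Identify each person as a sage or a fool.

Kofi: fool, Tom: sage, Jing: fool, Yusuf: fool, Maeve: sage

Regardless of anyone's role, Tom's statement is true, so Tom is a sage.
With that fixed, Jing's statement is false, so Jing is a fool.
With that fixed, Yusuf's statement is false, so Yusuf is a fool.
With that fixed, Maeve's statement is true, so Maeve is a sage.
With that fixed, Kofi's statement is false, so Kofi is a fool.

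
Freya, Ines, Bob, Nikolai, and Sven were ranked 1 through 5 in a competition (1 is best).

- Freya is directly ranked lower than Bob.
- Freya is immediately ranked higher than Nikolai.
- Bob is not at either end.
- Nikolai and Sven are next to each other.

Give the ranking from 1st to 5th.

Ines, Bob, Freya, Nikolai, Sven

From clue 1: Freya is in {2,3,4,5}.
From clues 1–2: Freya is in {2,3,4}.
From clues 1–3: Freya is in {3,4}.
From clues 1–4: Ines → rank 1, Bob → rank 2, Freya → rank 3, Nikolai → rank 4, Sven → rank 5.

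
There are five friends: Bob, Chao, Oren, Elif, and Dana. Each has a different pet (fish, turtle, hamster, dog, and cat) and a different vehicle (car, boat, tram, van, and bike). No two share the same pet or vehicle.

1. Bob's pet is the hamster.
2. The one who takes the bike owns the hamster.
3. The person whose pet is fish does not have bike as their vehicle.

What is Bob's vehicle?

With clues 1–2, boat, car, tram, and van are impossible for Bob's vehicle.
That leaves bike.

bike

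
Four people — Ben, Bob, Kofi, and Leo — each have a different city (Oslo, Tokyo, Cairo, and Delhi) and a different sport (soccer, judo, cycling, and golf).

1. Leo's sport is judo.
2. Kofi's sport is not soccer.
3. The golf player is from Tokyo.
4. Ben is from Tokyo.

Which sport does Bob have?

soccer

Clue 1 rules out judo for Bob's sport.
With clues 1–4, cycling and golf are impossible for Bob's sport.
That leaves soccer.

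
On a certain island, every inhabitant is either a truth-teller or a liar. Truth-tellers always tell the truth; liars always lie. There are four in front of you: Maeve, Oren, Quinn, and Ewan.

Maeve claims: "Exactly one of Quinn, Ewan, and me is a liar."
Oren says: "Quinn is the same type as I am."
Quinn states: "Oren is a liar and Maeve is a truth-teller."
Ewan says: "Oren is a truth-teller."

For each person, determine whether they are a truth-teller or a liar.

Maeve: truth-teller, Oren: liar, Quinn: truth-teller, Ewan: liar

Consider Maeve. Suppose Maeve is a liar.
Then no assignment of the remaining roles makes every statement match its speaker's type — contradiction.
So Maeve is a truth-teller.
Consider Oren. Suppose Oren is a truth-teller.
Then no assignment of the remaining roles makes every statement match its speaker's type — contradiction.
So Oren is a liar.
With that fixed, Quinn's statement is true, so Quinn is a truth-teller.
With that fixed, Ewan's statement is false, so Ewan is a liar.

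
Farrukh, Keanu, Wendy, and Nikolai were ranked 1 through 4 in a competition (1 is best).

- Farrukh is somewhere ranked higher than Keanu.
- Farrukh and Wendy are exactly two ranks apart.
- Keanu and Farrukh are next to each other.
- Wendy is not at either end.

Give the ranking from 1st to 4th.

From clue 1: Farrukh is in {1,2,3}.
From clues 1–4: Farrukh → rank 1, Keanu → rank 2, Wendy → rank 3, Nikolai → rank 4.

Farrukh, Keanu, Wendy, Nikolai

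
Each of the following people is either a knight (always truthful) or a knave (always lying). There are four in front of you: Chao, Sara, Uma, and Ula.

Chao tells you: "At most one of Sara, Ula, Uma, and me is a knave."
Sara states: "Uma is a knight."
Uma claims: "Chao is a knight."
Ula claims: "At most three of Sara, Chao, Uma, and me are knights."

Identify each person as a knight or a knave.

Chao: knave, Sara: knave, Uma: knave, Ula: knight

Consider Chao. Suppose Chao is a knight.
Then no assignment of the remaining roles makes every statement match its speaker's type — contradiction.
So Chao is a knave.
With that fixed, Uma's statement is false, so Uma is a knave.
With that fixed, Ula's statement is true, so Ula is a knight.
With that fixed, Sara's statement is false, so Sara is a knave.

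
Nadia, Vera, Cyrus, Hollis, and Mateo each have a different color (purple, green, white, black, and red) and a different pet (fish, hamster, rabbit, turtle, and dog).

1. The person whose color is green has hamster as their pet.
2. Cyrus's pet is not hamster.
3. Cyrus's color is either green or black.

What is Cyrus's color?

black

With clues 1–2, green is impossible for Cyrus's color.
With clues 1–3, purple, red, and white are impossible for Cyrus's color.
That leaves black.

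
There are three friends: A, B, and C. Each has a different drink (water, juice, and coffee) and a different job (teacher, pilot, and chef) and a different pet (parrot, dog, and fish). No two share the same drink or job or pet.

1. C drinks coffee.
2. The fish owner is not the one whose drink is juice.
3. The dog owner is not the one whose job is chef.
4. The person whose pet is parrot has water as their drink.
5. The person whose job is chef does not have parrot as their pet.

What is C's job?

chef

With clues 1–5, pilot and teacher are impossible for C's job.
That leaves chef.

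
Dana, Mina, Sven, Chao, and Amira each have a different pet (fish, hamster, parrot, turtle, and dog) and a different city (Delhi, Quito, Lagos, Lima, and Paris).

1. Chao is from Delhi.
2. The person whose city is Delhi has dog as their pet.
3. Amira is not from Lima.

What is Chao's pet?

dog

With clues 1–2, fish, hamster, parrot, and turtle are impossible for Chao's pet.
That leaves dog.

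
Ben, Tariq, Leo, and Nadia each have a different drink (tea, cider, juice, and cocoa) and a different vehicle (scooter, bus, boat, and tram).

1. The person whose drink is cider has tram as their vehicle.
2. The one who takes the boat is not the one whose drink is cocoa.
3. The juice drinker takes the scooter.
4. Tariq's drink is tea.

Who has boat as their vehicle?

With clues 1–4, Ben, Leo, and Nadia are impossible for the one with vehicle boat.
That leaves Tariq.

Tariq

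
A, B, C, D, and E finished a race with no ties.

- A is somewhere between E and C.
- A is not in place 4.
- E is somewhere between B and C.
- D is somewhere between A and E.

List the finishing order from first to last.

C, A, D, E, B

From clue 1: A is in {2,3,4}.
From clues 1–2: A is in {2,3}.
From clues 1–4: C → place 1, A → place 2, D → place 3, E → place 4, B → place 5.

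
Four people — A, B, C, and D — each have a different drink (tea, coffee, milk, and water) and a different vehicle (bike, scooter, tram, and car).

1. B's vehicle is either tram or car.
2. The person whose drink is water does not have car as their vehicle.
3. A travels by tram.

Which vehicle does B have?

Clue 1 rules out bike and scooter for B's vehicle.
With clues 1–3, tram is impossible for B's vehicle.
That leaves car.

car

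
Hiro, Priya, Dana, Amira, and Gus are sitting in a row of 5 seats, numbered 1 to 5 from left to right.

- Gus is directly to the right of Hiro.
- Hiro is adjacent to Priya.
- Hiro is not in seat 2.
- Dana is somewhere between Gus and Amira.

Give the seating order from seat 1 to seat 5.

From clue 1: Hiro is in {1,2,3,4}.
From clues 1–2: Hiro is in {2,3,4}.
From clues 1–3: Hiro is in {3,4}.
From clues 1–4: Amira → seat 1, Dana → seat 2, Priya → seat 3, Hiro → seat 4, Gus → seat 5.

Amira, Dana, Priya, Hiro, Gus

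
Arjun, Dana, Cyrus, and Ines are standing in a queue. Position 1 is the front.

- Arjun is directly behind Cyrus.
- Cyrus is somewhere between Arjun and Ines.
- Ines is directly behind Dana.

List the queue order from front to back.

Dana, Ines, Cyrus, Arjun

From clue 1: Arjun is in {2,3,4}.
From clues 1–2: Arjun is in {3,4}.
From clues 1–3: Dana → position 1, Ines → position 2, Cyrus → position 3, Arjun → position 4.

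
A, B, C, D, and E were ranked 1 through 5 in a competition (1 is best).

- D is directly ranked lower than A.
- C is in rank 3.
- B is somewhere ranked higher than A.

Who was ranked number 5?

D

With clue 1, A is ruled out for rank 5.
With clues 1–2, C is ruled out for rank 5.
With clues 1–3, B and E are ruled out for rank 5.
So rank 5 is D.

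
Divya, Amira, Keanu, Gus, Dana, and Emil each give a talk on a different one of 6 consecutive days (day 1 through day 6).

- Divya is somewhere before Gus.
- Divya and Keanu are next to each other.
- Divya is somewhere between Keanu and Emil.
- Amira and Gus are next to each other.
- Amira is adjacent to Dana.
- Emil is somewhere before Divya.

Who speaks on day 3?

Keanu

With clues 1–5, Amira and Divya are ruled out for day 3.
With clues 1–6, Dana, Emil, and Gus are ruled out for day 3.
So day 3 is Keanu.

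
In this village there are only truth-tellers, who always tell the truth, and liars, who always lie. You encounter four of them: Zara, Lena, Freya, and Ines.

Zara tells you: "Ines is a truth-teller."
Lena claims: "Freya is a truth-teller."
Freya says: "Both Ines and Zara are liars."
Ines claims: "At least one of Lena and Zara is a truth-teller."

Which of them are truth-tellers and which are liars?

Consider Zara. Suppose Zara is a liar.
Then no assignment of the remaining roles makes every statement match its speaker's type — contradiction.
So Zara is a truth-teller.
With that fixed, Freya's statement is false, so Freya is a liar.
With that fixed, Ines's statement is true, so Ines is a truth-teller.
With that fixed, Lena's statement is false, so Lena is a liar.

Zara: truth-teller, Lena: liar, Freya: liar, Ines: truth-teller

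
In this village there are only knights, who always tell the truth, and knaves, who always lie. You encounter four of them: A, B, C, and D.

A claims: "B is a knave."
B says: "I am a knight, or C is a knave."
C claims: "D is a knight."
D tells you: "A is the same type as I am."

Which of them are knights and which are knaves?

A: knight, B: knave, C: knight, D: knight

Consider A. Suppose A is a knave.
Then whichever role D has, D's statement has the wrong truth value — contradiction.
So A is a knight.
Consider B. Suppose B is a knight.
Then A's statement comes out false, contradicting A being a knight.
So B is a knave.
Consider C. Suppose C is a knave.
Then B's statement comes out true, contradicting B being a knave.
So C is a knight.
Consider D. Suppose D is a knave.
Then C's statement comes out false, contradicting C being a knight.
So D is a knight.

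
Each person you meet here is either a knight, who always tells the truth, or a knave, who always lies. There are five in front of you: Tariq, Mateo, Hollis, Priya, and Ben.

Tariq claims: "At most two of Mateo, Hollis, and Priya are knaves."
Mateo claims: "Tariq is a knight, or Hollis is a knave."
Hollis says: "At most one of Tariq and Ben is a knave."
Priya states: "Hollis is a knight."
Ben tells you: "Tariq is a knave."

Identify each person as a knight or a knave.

Tariq: knight, Mateo: knight, Hollis: knight, Priya: knight, Ben: knave

Consider Tariq. Suppose Tariq is a knave.
Then no assignment of the remaining roles makes every statement match its speaker's type — contradiction.
So Tariq is a knight.
With that fixed, Mateo's statement is true, so Mateo is a knight.
With that fixed, Hollis's statement is true, so Hollis is a knight.
With that fixed, Priya's statement is true, so Priya is a knight.
With that fixed, Ben's statement is false, so Ben is a knave.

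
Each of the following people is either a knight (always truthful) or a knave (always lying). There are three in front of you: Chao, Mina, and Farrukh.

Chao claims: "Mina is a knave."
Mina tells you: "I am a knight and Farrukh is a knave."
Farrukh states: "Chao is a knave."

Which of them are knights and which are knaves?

Consider Chao. Suppose Chao is a knave.
Then no assignment of the remaining roles makes every statement match its speaker's type — contradiction.
So Chao is a knight.
With that fixed, Farrukh's statement is false, so Farrukh is a knave.
Consider Mina. Suppose Mina is a knight.
Then Chao's statement comes out false, contradicting Chao being a knight.
So Mina is a knave.

Chao: knight, Mina: knave, Farrukh: knave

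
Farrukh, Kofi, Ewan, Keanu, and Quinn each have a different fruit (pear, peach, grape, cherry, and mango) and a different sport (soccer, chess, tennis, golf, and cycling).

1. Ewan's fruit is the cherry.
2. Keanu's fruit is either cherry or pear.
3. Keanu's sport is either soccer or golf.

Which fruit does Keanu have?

pear

Clue 1 rules out cherry for Keanu's fruit.
With clues 1–2, grape, mango, and peach are impossible for Keanu's fruit.
That leaves pear.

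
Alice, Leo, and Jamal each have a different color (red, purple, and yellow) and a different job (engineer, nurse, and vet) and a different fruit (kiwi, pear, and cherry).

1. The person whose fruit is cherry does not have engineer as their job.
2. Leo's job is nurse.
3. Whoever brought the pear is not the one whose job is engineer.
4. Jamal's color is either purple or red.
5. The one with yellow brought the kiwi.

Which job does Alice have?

engineer

With clues 1–2, nurse is impossible for Alice's job.
With clues 1–5, vet is impossible for Alice's job.
That leaves engineer.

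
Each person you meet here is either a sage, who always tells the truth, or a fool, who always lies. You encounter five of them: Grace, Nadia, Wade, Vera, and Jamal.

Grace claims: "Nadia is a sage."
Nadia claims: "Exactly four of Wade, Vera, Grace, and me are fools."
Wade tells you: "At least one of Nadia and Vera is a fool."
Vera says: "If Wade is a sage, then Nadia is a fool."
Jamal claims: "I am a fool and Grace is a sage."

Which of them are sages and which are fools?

Grace: fool, Nadia: fool, Wade: sage, Vera: sage, Jamal: fool

Consider Grace. Suppose Grace is a sage.
Then whichever role Jamal has, Jamal's statement has the wrong truth value — contradiction.
So Grace is a fool.
With that fixed, Jamal's statement is false, so Jamal is a fool.
Consider Nadia. Suppose Nadia is a sage.
Then Grace's statement comes out true, contradicting Grace being a fool.
So Nadia is a fool.
With that fixed, Wade's statement is true, so Wade is a sage.
With that fixed, Vera's statement is true, so Vera is a sage.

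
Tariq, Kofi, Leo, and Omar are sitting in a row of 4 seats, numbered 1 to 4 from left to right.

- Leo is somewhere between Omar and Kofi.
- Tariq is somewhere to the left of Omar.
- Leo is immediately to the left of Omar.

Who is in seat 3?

With clues 1–2, Kofi and Omar are ruled out for seat 3.
With clues 1–3, Tariq is ruled out for seat 3.
So seat 3 is Leo.

Leo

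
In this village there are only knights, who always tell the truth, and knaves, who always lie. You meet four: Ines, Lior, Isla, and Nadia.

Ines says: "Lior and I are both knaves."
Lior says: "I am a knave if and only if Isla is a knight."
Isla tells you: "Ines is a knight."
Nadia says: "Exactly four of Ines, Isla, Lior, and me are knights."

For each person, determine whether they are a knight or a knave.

Ines: knave, Lior: knight, Isla: knave, Nadia: knave

Consider Ines. Suppose Ines is a knight.
Then Ines's own statement would have to be true, but it can't be — contradiction.
So Ines is a knave.
With that fixed, Isla's statement is false, so Isla is a knave.
With that fixed, Nadia's statement is false, so Nadia is a knave.
Consider Lior. Suppose Lior is a knave.
Then Ines's statement comes out true, contradicting Ines being a knave.
So Lior is a knight.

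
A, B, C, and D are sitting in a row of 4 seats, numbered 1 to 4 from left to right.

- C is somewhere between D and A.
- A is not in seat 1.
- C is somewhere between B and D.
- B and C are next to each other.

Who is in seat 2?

With clues 1–3, B and D are ruled out for seat 2.
With clues 1–4, A is ruled out for seat 2.
So seat 2 is C.

C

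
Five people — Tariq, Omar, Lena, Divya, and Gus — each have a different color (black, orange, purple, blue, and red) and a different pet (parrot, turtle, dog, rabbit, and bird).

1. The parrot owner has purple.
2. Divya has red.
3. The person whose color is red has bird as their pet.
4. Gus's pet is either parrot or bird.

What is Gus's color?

With clues 1–2, red is impossible for Gus's color.
With clues 1–4, black, blue, and orange are impossible for Gus's color.
That leaves purple.

purple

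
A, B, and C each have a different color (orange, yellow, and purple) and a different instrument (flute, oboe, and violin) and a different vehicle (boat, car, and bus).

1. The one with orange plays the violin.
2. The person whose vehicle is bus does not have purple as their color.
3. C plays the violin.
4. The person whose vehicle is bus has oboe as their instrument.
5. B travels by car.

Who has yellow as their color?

A

With clues 1–3, C is impossible for the one with color yellow.
With clues 1–5, B is impossible for the one with color yellow.
That leaves A.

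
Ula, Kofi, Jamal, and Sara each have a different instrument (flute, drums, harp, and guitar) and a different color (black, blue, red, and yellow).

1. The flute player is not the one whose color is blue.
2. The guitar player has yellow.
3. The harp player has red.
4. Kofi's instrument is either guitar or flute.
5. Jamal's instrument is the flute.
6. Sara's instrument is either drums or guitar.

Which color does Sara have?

With clues 1–5, black and yellow are impossible for Sara's color.
With clues 1–6, red is impossible for Sara's color.
That leaves blue.

blue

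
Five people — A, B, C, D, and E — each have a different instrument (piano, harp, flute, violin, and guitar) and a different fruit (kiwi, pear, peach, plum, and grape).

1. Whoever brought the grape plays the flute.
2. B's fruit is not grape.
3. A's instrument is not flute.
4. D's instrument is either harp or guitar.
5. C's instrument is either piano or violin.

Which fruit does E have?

With clues 1–5, kiwi, peach, pear, and plum are impossible for E's fruit.
That leaves grape.

grape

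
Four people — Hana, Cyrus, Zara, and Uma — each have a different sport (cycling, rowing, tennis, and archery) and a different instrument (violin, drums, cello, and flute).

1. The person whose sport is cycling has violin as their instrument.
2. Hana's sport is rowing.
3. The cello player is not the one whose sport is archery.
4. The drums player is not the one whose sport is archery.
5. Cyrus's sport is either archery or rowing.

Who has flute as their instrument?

Cyrus

With clues 1–4, Hana is impossible for the one with instrument flute.
With clues 1–5, Uma and Zara are impossible for the one with instrument flute.
That leaves Cyrus.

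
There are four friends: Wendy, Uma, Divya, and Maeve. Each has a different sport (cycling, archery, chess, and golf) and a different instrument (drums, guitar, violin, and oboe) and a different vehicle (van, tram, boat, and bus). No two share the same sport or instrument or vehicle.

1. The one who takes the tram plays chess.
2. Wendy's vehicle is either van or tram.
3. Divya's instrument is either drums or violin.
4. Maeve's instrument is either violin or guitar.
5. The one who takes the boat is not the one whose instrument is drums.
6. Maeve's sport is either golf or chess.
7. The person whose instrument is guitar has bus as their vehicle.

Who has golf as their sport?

With clues 1–7, Divya, Uma, and Wendy are impossible for the one with sport golf.
That leaves Maeve.

Maeve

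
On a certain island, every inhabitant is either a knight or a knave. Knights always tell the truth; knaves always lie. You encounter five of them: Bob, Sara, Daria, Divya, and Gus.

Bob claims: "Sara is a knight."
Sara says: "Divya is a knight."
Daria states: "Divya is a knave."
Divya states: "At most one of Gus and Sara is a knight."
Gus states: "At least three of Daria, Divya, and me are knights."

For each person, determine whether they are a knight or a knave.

Bob: knight, Sara: knight, Daria: knave, Divya: knight, Gus: knave

Consider Bob. Suppose Bob is a knave.
Then no assignment of the remaining roles makes every statement match its speaker's type — contradiction.
So Bob is a knight.
Consider Sara. Suppose Sara is a knave.
Then Bob's statement comes out false, contradicting Bob being a knight.
So Sara is a knight.
Consider Daria. Suppose Daria is a knight.
Then no assignment of the remaining roles makes every statement match its speaker's type — contradiction.
So Daria is a knave.
With that fixed, Gus's statement is false, so Gus is a knave.
With that fixed, Divya's statement is true, so Divya is a knight.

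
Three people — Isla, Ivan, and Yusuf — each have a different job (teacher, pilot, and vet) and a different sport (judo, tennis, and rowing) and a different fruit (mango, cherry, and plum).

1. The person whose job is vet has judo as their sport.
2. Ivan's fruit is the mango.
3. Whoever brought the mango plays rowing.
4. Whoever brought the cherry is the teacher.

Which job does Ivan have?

With clues 1–3, vet is impossible for Ivan's job.
With clues 1–4, teacher is impossible for Ivan's job.
That leaves pilot.

pilot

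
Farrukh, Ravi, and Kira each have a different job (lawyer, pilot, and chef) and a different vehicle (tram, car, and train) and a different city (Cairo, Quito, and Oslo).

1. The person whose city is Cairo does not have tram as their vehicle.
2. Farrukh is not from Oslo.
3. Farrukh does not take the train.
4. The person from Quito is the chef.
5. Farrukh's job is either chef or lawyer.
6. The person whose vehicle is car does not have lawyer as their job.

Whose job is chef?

Farrukh

With clues 1–6, Kira and Ravi are impossible for the one with job chef.
That leaves Farrukh.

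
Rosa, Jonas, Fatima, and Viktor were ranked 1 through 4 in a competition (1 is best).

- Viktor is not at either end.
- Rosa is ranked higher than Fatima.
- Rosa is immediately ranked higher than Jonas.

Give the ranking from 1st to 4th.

From clue 1: Viktor is in {2,3}.
From clues 1–3: Rosa → rank 1, Jonas → rank 2, Viktor → rank 3, Fatima → rank 4.

Rosa, Jonas, Viktor, Fatima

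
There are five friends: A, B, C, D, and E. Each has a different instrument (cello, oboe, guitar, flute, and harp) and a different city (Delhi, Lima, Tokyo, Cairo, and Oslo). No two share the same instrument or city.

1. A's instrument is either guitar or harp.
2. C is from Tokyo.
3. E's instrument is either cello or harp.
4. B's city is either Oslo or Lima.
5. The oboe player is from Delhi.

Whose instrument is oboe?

D

Clue 1 rules out A for the one with instrument oboe.
With clues 1–3, E is impossible for the one with instrument oboe.
With clues 1–5, B and C are impossible for the one with instrument oboe.
That leaves D.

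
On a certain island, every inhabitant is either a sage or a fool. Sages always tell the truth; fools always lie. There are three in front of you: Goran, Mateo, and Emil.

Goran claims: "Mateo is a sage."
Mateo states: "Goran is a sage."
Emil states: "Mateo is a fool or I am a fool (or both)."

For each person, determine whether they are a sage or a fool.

Goran: fool, Mateo: fool, Emil: sage

Consider Goran. Suppose Goran is a sage.
Then no assignment of the remaining roles makes every statement match its speaker's type — contradiction.
So Goran is a fool.
With that fixed, Mateo's statement is false, so Mateo is a fool.
With that fixed, Emil's statement is true, so Emil is a sage.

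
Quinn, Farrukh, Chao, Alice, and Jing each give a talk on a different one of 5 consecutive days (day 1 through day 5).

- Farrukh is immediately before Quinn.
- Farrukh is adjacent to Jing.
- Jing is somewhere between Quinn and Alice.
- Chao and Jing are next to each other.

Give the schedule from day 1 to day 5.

From clue 1: Quinn is in {2,3,4,5}.
From clues 1–2: Quinn is in {3,4,5}.
From clues 1–3: Quinn is in {4,5}.
From clues 1–4: Alice → day 1, Chao → day 2, Jing → day 3, Farrukh → day 4, Quinn → day 5.

Alice, Chao, Jing, Farrukh, Quinn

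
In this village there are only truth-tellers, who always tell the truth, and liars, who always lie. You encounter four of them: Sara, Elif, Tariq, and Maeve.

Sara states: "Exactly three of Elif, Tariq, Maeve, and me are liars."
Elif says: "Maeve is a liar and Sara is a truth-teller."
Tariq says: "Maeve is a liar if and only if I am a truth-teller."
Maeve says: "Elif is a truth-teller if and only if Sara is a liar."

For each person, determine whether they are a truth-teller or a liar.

Sara: liar, Elif: liar, Tariq: liar, Maeve: liar

Consider Sara. Suppose Sara is a truth-teller.
Then no assignment of the remaining roles makes every statement match its speaker's type — contradiction.
So Sara is a liar.
With that fixed, Elif's statement is false, so Elif is a liar.
With that fixed, Maeve's statement is false, so Maeve is a liar.
Consider Tariq. Suppose Tariq is a truth-teller.
Then Sara's statement comes out true, contradicting Sara being a liar.
So Tariq is a liar.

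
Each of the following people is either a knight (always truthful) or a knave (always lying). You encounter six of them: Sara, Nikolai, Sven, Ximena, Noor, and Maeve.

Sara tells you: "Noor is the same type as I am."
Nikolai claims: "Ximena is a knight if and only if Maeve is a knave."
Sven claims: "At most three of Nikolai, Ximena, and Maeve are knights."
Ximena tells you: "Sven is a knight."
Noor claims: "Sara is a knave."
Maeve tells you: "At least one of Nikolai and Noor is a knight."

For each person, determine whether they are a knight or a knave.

Sara: knave, Nikolai: knave, Sven: knight, Ximena: knight, Noor: knight, Maeve: knight

Regardless of anyone's role, Sven's statement is true, so Sven is a knight.
With that fixed, Ximena's statement is true, so Ximena is a knight.
Consider Sara. Suppose Sara is a knight.
Then no assignment of the remaining roles makes every statement match its speaker's type — contradiction.
So Sara is a knave.
With that fixed, Noor's statement is true, so Noor is a knight.
With that fixed, Maeve's statement is true, so Maeve is a knight.
With that fixed, Nikolai's statement is false, so Nikolai is a knave.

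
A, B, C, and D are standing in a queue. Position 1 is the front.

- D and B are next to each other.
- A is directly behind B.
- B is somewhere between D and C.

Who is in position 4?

With clues 1–2, B and D are ruled out for position 4.
With clues 1–3, A is ruled out for position 4.
So position 4 is C.

C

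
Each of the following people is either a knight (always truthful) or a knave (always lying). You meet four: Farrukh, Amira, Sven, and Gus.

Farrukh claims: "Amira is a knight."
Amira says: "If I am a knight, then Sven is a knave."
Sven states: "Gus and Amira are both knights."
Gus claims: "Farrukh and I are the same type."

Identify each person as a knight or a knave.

Farrukh: knight, Amira: knight, Sven: knave, Gus: knave

Consider Farrukh. Suppose Farrukh is a knave.
Then whichever role Gus has, Gus's statement has the wrong truth value — contradiction.
So Farrukh is a knight.
Consider Amira. Suppose Amira is a knave.
Then Farrukh's statement comes out false, contradicting Farrukh being a knight.
So Amira is a knight.
Consider Sven. Suppose Sven is a knight.
Then Amira's statement comes out false, contradicting Amira being a knight.
So Sven is a knave.
Consider Gus. Suppose Gus is a knight.
Then Sven's statement comes out true, contradicting Sven being a knave.
So Gus is a knave.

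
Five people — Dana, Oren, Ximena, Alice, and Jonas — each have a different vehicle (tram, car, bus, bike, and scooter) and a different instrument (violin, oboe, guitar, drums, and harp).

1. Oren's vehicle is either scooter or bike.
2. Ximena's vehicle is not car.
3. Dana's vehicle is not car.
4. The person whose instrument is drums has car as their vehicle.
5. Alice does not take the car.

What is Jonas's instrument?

drums

With clues 1–5, guitar, harp, oboe, and violin are impossible for Jonas's instrument.
That leaves drums.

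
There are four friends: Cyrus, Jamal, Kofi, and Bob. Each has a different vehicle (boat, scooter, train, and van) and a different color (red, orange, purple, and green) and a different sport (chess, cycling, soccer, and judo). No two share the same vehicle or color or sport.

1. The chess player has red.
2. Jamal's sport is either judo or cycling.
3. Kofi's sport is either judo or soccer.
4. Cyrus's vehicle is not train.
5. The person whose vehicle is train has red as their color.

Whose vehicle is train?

Bob

With clues 1–4, Cyrus is impossible for the one with vehicle train.
With clues 1–5, Jamal and Kofi are impossible for the one with vehicle train.
That leaves Bob.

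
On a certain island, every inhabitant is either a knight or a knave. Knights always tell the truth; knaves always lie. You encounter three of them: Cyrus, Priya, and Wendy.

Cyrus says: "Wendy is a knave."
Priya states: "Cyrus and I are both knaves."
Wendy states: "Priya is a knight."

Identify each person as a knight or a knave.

Cyrus: knight, Priya: knave, Wendy: knave

Consider Cyrus. Suppose Cyrus is a knave.
Then whichever role Priya has, Priya's statement has the wrong truth value — contradiction.
So Cyrus is a knight.
With that fixed, Priya's statement is false, so Priya is a knave.
With that fixed, Wendy's statement is false, so Wendy is a knave.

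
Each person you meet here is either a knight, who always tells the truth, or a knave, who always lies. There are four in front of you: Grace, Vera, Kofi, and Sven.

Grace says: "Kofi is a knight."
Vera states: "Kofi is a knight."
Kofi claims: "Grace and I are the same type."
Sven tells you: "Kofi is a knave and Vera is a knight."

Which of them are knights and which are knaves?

Grace: knight, Vera: knight, Kofi: knight, Sven: knave

Consider Grace. Suppose Grace is a knave.
Then whichever role Kofi has, Kofi's statement has the wrong truth value — contradiction.
So Grace is a knight.
Consider Vera. Suppose Vera is a knave.
Then no assignment of the remaining roles makes every statement match its speaker's type — contradiction.
So Vera is a knight.
Consider Kofi. Suppose Kofi is a knave.
Then Grace's statement comes out false, contradicting Grace being a knight.
So Kofi is a knight.
With that fixed, Sven's statement is false, so Sven is a knave.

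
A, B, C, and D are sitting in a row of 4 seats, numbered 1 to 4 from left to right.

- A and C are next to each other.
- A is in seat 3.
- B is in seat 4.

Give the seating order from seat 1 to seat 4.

From clues 1–2: A → seat 3.
From clues 1–3: D → seat 1, C → seat 2, B → seat 4.

D, C, A, B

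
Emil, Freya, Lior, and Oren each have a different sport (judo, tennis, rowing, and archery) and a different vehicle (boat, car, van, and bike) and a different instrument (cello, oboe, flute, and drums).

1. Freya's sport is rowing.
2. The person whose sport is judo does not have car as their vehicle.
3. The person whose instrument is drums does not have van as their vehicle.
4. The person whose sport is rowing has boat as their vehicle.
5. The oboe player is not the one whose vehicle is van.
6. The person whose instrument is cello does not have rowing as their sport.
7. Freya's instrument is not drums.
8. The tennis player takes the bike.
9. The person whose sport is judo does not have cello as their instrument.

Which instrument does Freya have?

With clues 1–6, cello is impossible for Freya's instrument.
With clues 1–7, drums is impossible for Freya's instrument.
With clues 1–9, flute is impossible for Freya's instrument.
That leaves oboe.

oboe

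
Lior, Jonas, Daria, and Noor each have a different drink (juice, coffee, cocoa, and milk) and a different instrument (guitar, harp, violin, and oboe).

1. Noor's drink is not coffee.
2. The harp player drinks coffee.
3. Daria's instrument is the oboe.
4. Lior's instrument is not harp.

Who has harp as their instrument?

Jonas

With clues 1–2, Noor is impossible for the one with instrument harp.
With clues 1–3, Daria is impossible for the one with instrument harp.
With clues 1–4, Lior is impossible for the one with instrument harp.
That leaves Jonas.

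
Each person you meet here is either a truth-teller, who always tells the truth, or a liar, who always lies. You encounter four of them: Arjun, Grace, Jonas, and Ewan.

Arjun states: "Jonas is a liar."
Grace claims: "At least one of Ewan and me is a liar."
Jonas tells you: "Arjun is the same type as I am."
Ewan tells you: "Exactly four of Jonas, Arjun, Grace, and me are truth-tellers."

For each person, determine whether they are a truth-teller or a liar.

Arjun: truth-teller, Grace: truth-teller, Jonas: liar, Ewan: liar

Consider Arjun. Suppose Arjun is a liar.
Then whichever role Jonas has, Jonas's statement has the wrong truth value — contradiction.
So Arjun is a truth-teller.
Consider Grace. Suppose Grace is a liar.
Then Grace's own statement would have to be false, but it can't be — contradiction.
So Grace is a truth-teller.
Consider Jonas. Suppose Jonas is a truth-teller.
Then Arjun's statement comes out false, contradicting Arjun being a truth-teller.
So Jonas is a liar.
With that fixed, Ewan's statement is false, so Ewan is a liar.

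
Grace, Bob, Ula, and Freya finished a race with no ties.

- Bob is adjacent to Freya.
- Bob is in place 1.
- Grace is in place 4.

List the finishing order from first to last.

Bob, Freya, Ula, Grace

From clues 1–2: Bob → place 1, Freya → place 2.
From clues 1–3: Ula → place 3, Grace → place 4.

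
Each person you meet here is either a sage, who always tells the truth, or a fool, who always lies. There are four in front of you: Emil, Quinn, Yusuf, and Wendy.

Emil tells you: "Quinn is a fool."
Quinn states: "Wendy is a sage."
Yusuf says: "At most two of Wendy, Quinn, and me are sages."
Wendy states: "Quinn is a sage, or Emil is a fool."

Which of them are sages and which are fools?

Emil: sage, Quinn: fool, Yusuf: sage, Wendy: fool

Consider Emil. Suppose Emil is a fool.
Then no assignment of the remaining roles makes every statement match its speaker's type — contradiction.
So Emil is a sage.
Consider Quinn. Suppose Quinn is a sage.
Then Emil's statement comes out false, contradicting Emil being a sage.
So Quinn is a fool.
With that fixed, Yusuf's statement is true, so Yusuf is a sage.
With that fixed, Wendy's statement is false, so Wendy is a fool.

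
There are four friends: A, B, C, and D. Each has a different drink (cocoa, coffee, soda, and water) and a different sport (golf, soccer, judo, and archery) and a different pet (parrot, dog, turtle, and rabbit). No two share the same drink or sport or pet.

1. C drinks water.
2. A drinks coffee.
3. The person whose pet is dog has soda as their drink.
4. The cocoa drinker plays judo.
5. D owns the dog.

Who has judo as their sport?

B

With clues 1–4, A and C are impossible for the one with sport judo.
With clues 1–5, D is impossible for the one with sport judo.
That leaves B.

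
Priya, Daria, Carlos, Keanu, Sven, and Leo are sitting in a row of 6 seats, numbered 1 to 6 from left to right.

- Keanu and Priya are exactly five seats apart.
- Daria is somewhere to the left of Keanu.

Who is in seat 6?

Keanu

With clue 1, Carlos, Daria, Leo, and Sven are ruled out for seat 6.
With clues 1–2, Priya is ruled out for seat 6.
So seat 6 is Keanu.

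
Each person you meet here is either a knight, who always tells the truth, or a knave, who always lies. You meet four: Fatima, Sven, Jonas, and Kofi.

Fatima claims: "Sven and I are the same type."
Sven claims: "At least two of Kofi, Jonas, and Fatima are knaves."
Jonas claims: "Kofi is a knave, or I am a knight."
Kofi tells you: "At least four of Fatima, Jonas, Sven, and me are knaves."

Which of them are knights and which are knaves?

Fatima: knave, Sven: knight, Jonas: knight, Kofi: knave

Consider Fatima. Suppose Fatima is a knight.
Then no assignment of the remaining roles makes every statement match its speaker's type — contradiction.
So Fatima is a knave.
Consider Sven. Suppose Sven is a knave.
Then Fatima's statement comes out true, contradicting Fatima being a knave.
So Sven is a knight.
With that fixed, Kofi's statement is false, so Kofi is a knave.
With that fixed, Jonas's statement is true, so Jonas is a knight.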